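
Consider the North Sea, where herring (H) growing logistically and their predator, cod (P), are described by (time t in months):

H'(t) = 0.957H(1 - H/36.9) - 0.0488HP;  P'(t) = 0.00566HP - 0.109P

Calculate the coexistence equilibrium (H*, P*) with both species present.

H* ≈ 19.3, P* ≈ 9.38

From dP/dt = 0 with P > 0: 0.00566H* = 0.109, so H* = 19.3.
Substitute into dH/dt = 0: 0.957(1 - 19.3/36.9) = 0.0488P*.
The bracket is 0.478, giving P* = 0.458/0.0488 = 9.38.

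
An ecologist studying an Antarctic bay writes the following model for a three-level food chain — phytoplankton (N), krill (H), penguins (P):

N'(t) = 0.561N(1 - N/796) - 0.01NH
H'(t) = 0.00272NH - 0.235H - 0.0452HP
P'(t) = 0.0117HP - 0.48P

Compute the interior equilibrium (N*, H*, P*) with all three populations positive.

N* ≈ 214, H* ≈ 41, P* ≈ 7.67

From dP/dt = 0: 0.0117H* = 0.48, so H* = 41.
From dN/dt = 0: 0.561(1 - N*/796) = 0.01·41, giving N* = 796·(1 - 0.731) = 214.
From dH/dt = 0: 0.00272·214 - 0.235 = 0.0452P*, so P* = 0.347/0.0452 = 7.67.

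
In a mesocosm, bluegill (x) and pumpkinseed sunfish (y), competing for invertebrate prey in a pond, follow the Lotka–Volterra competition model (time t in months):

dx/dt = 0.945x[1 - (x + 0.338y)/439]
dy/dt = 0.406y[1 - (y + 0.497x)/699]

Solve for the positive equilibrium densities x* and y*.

Setting both brackets to zero gives the nullclines x + 0.338y = 439 and 0.497x + y = 699.
Substituting y = 699 - 0.497x into the first: x(1 - 0.338·0.497) = 439 - 0.338·699.
So x* = 203/0.832 = 244, and then y* = 699 - 0.497·244 = 578.

x* ≈ 244, y* ≈ 578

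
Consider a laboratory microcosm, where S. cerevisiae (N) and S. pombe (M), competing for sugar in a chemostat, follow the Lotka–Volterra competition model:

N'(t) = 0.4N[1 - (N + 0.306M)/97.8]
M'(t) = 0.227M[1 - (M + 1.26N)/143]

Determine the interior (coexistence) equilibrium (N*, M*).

Setting both brackets to zero gives the nullclines N + 0.306M = 97.8 and 1.26N + M = 143.
Substituting M = 143 - 1.26N into the first: N(1 - 0.306·1.26) = 97.8 - 0.306·143.
So N* = 54/0.614 = 88, and then M* = 143 - 1.26·88 = 32.2.

N* ≈ 88, M* ≈ 32.2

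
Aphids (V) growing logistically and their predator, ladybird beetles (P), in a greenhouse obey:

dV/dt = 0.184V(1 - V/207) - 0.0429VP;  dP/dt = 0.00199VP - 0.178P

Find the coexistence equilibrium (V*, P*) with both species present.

From dP/dt = 0 with P > 0: 0.00199V* = 0.178, so V* = 89.4.
Substitute into dV/dt = 0: 0.184(1 - 89.4/207) = 0.0429P*.
The bracket is 0.568, giving P* = 0.104/0.0429 = 2.44.

V* ≈ 89.4, P* ≈ 2.44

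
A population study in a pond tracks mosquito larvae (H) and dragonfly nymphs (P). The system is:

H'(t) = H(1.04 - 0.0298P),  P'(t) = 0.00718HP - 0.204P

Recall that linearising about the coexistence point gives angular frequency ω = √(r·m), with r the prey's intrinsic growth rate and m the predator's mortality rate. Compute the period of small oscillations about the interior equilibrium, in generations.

T ≈ 13.6 generations

Here r = 1.04 and m = 0.204, so r·m = 0.212.
ω = √0.212 = 0.461 per generation, hence T = 2π/ω ≈ 13.6 generations.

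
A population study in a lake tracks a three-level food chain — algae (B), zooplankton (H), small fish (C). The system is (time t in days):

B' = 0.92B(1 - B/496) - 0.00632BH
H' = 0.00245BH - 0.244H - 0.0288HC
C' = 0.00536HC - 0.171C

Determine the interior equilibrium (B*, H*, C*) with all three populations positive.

From dC/dt = 0: 0.00536H* = 0.171, so H* = 31.9.
From dB/dt = 0: 0.92(1 - B*/496) = 0.00632·31.9, giving B* = 496·(1 - 0.219) = 387.
From dH/dt = 0: 0.00245·387 - 0.244 = 0.0288C*, so C* = 0.705/0.0288 = 24.5.

B* ≈ 387, H* ≈ 31.9, C* ≈ 24.5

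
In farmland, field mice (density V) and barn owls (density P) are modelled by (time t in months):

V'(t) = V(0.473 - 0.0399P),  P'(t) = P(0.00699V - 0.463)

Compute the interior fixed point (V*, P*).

Set dP/dt = 0 with P > 0: 0.00699V - 0.463 = 0, so V* = 0.463/0.00699 = 66.2.
Set dV/dt = 0 with V > 0: 0.473 - 0.0399P = 0, so P* = 0.473/0.0399 = 11.9.

V* ≈ 66.2, P* ≈ 11.9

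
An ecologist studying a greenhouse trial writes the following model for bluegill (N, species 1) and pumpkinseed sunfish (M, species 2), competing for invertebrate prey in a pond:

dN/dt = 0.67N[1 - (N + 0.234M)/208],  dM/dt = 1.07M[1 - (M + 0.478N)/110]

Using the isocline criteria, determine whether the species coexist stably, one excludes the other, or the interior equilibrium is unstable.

stable coexistence

Compare the nullcline intercepts: K1/α12 = 208/0.234 = 889 > K2 = 110; K2/α21 = 110/0.478 = 230 > K1 = 208.
Since both inequalities hold, each species can invade when rare, so the interior equilibrium is stable.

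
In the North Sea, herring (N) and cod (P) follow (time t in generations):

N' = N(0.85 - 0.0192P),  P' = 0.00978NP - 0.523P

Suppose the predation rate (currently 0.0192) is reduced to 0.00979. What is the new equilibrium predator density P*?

P* ≈ 86.8

At the interior fixed point, setting dN/dt = 0 with N > 0 fixes P* = (prey growth rate)/(NP coefficient) — independent of the other coefficients.
With the change, P* = 0.85/0.00979 = 86.8; it rises from 44.3.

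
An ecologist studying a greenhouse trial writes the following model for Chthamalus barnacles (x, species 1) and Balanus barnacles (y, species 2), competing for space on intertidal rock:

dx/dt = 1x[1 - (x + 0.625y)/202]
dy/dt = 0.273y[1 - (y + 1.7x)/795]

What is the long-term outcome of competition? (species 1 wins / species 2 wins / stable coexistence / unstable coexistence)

Compare the nullcline intercepts: K1/α12 = 202/0.625 = 323 < K2 = 795; K2/α21 = 795/1.7 = 468 > K1 = 202.
Since the inequalities point opposite ways, species 2 can invade but species 1 cannot.

species 2 excludes species 1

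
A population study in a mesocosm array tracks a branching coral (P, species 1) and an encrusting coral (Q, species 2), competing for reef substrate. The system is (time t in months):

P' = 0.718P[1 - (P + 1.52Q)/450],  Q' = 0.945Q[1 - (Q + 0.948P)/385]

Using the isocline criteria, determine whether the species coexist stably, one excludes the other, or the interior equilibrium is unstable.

Compare the nullcline intercepts: K1/α12 = 450/1.52 = 296 < K2 = 385; K2/α21 = 385/0.948 = 406 < K1 = 450.
Since both are reversed, neither can invade when rare; the interior point is a saddle.

unstable coexistence (outcome depends on initial conditions)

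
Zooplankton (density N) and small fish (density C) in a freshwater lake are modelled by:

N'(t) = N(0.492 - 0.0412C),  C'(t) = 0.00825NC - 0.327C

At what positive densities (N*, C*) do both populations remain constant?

Set dC/dt = 0 with C > 0: 0.00825N - 0.327 = 0, so N* = 0.327/0.00825 = 39.6.
Set dN/dt = 0 with N > 0: 0.492 - 0.0412C = 0, so C* = 0.492/0.0412 = 11.9.

N* ≈ 39.6, C* ≈ 11.9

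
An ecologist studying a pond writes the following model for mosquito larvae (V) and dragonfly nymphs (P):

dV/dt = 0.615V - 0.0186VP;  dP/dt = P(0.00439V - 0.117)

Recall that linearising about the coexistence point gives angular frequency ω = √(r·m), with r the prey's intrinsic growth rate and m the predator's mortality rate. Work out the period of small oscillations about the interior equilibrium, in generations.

Here r = 0.615 and m = 0.117, so r·m = 0.072.
ω = √0.072 = 0.268 per generation, hence T = 2π/ω ≈ 23.4 generations.

T ≈ 23.4 generations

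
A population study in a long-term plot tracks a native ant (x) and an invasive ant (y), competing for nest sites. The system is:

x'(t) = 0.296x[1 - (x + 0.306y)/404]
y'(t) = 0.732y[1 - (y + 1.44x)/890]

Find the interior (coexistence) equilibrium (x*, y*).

Setting both brackets to zero gives the nullclines x + 0.306y = 404 and 1.44x + y = 890.
Substituting y = 890 - 1.44x into the first: x(1 - 0.306·1.44) = 404 - 0.306·890.
So x* = 132/0.559 = 235, and then y* = 890 - 1.44·235 = 551.

x* ≈ 235, y* ≈ 551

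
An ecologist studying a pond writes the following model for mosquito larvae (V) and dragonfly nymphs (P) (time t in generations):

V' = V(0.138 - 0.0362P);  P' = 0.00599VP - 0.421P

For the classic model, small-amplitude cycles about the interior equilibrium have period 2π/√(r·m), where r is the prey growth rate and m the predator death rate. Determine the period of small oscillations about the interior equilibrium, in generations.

T ≈ 26.1 generations

Here r = 0.138 and m = 0.421, so r·m = 0.0581.
ω = √0.0581 = 0.241 per generation, hence T = 2π/ω ≈ 26.1 generations.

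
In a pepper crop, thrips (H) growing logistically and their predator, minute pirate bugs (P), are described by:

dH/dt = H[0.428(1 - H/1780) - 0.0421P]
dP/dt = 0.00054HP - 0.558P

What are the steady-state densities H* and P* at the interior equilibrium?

H* ≈ 1030, P* ≈ 4.26

From dP/dt = 0 with P > 0: 0.00054H* = 0.558, so H* = 1030.
Substitute into dH/dt = 0: 0.428(1 - 1030/1780) = 0.0421P*.
The bracket is 0.419, giving P* = 0.18/0.0421 = 4.26.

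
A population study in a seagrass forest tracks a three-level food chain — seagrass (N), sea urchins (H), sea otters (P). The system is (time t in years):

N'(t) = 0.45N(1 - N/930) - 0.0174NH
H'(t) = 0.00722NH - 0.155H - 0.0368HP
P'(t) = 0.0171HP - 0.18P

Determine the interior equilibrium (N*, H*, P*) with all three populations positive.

N* ≈ 551, H* ≈ 10.5, P* ≈ 104

From dP/dt = 0: 0.0171H* = 0.18, so H* = 10.5.
From dN/dt = 0: 0.45(1 - N*/930) = 0.0174·10.5, giving N* = 930·(1 - 0.407) = 551.
From dH/dt = 0: 0.00722·551 - 0.155 = 0.0368P*, so P* = 3.83/0.0368 = 104.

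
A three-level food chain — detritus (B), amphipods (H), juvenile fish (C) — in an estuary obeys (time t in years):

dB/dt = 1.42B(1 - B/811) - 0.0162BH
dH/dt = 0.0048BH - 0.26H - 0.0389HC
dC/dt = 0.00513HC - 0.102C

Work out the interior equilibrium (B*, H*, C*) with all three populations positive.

From dC/dt = 0: 0.00513H* = 0.102, so H* = 19.9.
From dB/dt = 0: 1.42(1 - B*/811) = 0.0162·19.9, giving B* = 811·(1 - 0.227) = 627.
From dH/dt = 0: 0.0048·627 - 0.26 = 0.0389C*, so C* = 2.75/0.0389 = 70.7.

B* ≈ 627, H* ≈ 19.9, C* ≈ 70.7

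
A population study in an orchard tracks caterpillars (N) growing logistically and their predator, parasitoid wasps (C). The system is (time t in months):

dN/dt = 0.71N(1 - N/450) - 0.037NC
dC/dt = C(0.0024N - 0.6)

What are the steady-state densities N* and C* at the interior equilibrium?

N* ≈ 250, C* ≈ 8.53

From dC/dt = 0 with C > 0: 0.0024N* = 0.6, so N* = 250.
Substitute into dN/dt = 0: 0.71(1 - 250/450) = 0.037C*.
The bracket is 0.444, giving C* = 0.316/0.037 = 8.53.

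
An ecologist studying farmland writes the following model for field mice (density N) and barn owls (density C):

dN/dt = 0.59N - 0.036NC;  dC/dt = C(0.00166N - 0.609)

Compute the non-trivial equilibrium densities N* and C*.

Set dC/dt = 0 with C > 0: 0.00166N - 0.609 = 0, so N* = 0.609/0.00166 = 367.
Set dN/dt = 0 with N > 0: 0.59 - 0.036C = 0, so C* = 0.59/0.036 = 16.4.

N* ≈ 367, C* ≈ 16.4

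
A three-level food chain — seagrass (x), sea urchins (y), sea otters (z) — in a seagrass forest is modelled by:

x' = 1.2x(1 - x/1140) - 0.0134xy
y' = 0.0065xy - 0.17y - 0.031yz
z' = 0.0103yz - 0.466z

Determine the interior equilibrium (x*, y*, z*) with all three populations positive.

x* ≈ 564, y* ≈ 45.2, z* ≈ 113

From dz/dt = 0: 0.0103y* = 0.466, so y* = 45.2.
From dx/dt = 0: 1.2(1 - x*/1140) = 0.0134·45.2, giving x* = 1140·(1 - 0.505) = 564.
From dy/dt = 0: 0.0065·564 - 0.17 = 0.031z*, so z* = 3.5/0.031 = 113.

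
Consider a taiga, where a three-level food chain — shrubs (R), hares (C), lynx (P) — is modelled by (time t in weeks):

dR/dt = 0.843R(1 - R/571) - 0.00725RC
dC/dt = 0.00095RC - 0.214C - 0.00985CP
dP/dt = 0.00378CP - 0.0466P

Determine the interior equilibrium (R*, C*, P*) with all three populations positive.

R* ≈ 510, C* ≈ 12.3, P* ≈ 27.5

From dP/dt = 0: 0.00378C* = 0.0466, so C* = 12.3.
From dR/dt = 0: 0.843(1 - R*/571) = 0.00725·12.3, giving R* = 571·(1 - 0.106) = 510.
From dC/dt = 0: 0.00095·510 - 0.214 = 0.00985P*, so P* = 0.271/0.00985 = 27.5.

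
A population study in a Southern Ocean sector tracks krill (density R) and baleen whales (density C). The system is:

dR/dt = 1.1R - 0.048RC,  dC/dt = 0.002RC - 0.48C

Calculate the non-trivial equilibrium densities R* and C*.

Set dC/dt = 0 with C > 0: 0.002R - 0.48 = 0, so R* = 0.48/0.002 = 240.
Set dR/dt = 0 with R > 0: 1.1 - 0.048C = 0, so C* = 1.1/0.048 = 22.9.

R* ≈ 240, C* ≈ 22.9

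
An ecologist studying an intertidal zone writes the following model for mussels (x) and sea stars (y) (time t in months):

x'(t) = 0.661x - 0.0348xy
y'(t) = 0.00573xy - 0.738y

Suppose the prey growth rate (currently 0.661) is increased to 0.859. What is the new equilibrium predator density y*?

y* ≈ 24.7

At the interior fixed point, setting dx/dt = 0 with x > 0 fixes y* = (prey growth rate)/(xy coefficient) — independent of the other coefficients.
With the change, y* = 0.859/0.0348 = 24.7; it rises from 19.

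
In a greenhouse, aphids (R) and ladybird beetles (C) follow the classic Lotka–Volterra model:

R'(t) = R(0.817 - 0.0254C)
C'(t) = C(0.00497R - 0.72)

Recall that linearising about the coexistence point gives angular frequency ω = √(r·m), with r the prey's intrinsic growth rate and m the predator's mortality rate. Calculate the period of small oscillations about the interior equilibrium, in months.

T ≈ 8.19 months

Here r = 0.817 and m = 0.72, so r·m = 0.588.
ω = √0.588 = 0.767 per month, hence T = 2π/ω ≈ 8.19 months.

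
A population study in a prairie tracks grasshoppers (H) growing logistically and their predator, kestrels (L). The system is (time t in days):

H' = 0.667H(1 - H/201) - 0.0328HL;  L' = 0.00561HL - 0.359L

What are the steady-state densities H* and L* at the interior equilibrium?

From dL/dt = 0 with L > 0: 0.00561H* = 0.359, so H* = 64.
Substitute into dH/dt = 0: 0.667(1 - 64/201) = 0.0328L*.
The bracket is 0.682, giving L* = 0.455/0.0328 = 13.9.

H* ≈ 64, L* ≈ 13.9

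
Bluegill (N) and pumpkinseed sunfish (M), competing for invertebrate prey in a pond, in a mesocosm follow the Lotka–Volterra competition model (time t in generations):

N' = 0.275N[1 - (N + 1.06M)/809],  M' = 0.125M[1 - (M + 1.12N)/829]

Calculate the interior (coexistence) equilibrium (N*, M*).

N* ≈ 373, M* ≈ 412

Setting both brackets to zero gives the nullclines N + 1.06M = 809 and 1.12N + M = 829.
Substituting M = 829 - 1.12N into the first: N(1 - 1.06·1.12) = 809 - 1.06·829.
So N* = -69.7/-0.187 = 373, and then M* = 829 - 1.12·373 = 412.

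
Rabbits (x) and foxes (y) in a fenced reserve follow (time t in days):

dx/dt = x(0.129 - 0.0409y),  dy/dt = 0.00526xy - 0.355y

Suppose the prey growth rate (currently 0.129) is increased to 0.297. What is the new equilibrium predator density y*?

y* ≈ 7.26

At the interior fixed point, setting dx/dt = 0 with x > 0 fixes y* = (prey growth rate)/(xy coefficient) — independent of the other coefficients.
With the change, y* = 0.297/0.0409 = 7.26; it rises from 3.15.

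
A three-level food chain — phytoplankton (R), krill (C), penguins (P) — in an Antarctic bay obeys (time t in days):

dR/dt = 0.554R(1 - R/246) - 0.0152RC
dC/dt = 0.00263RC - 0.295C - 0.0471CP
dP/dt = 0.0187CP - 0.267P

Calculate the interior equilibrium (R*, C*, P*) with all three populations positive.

From dP/dt = 0: 0.0187C* = 0.267, so C* = 14.3.
From dR/dt = 0: 0.554(1 - R*/246) = 0.0152·14.3, giving R* = 246·(1 - 0.392) = 150.
From dC/dt = 0: 0.00263·150 - 0.295 = 0.0471P*, so P* = 0.0985/0.0471 = 2.09.

R* ≈ 150, C* ≈ 14.3, P* ≈ 2.09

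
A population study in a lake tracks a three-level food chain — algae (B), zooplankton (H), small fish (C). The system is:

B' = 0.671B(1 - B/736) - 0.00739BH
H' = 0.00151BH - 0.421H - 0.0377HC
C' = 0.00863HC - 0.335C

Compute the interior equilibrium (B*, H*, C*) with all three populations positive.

From dC/dt = 0: 0.00863H* = 0.335, so H* = 38.8.
From dB/dt = 0: 0.671(1 - B*/736) = 0.00739·38.8, giving B* = 736·(1 - 0.428) = 421.
From dH/dt = 0: 0.00151·421 - 0.421 = 0.0377C*, so C* = 0.215/0.0377 = 5.71.

B* ≈ 421, H* ≈ 38.8, C* ≈ 5.71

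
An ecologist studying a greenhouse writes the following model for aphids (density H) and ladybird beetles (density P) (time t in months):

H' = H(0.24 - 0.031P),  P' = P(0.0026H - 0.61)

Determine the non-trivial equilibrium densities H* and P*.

Set dP/dt = 0 with P > 0: 0.0026H - 0.61 = 0, so H* = 0.61/0.0026 = 235.
Set dH/dt = 0 with H > 0: 0.24 - 0.031P = 0, so P* = 0.24/0.031 = 7.74.

H* ≈ 235, P* ≈ 7.74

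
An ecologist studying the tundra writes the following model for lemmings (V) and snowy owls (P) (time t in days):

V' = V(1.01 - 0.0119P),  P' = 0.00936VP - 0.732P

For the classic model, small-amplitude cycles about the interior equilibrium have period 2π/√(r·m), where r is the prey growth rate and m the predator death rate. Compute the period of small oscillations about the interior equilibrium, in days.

T ≈ 7.31 days

Here r = 1.01 and m = 0.732, so r·m = 0.739.
ω = √0.739 = 0.86 per day, hence T = 2π/ω ≈ 7.31 days.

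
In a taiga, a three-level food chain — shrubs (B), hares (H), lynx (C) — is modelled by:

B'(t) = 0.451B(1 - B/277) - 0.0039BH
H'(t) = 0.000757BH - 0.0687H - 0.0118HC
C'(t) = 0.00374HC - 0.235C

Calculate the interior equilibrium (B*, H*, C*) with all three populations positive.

B* ≈ 126, H* ≈ 62.8, C* ≈ 2.29

From dC/dt = 0: 0.00374H* = 0.235, so H* = 62.8.
From dB/dt = 0: 0.451(1 - B*/277) = 0.0039·62.8, giving B* = 277·(1 - 0.543) = 126.
From dH/dt = 0: 0.000757·126 - 0.0687 = 0.0118C*, so C* = 0.0271/0.0118 = 2.29.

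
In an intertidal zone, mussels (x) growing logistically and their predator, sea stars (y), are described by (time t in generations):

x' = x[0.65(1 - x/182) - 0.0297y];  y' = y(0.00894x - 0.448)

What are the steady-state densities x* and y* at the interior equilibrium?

From dy/dt = 0 with y > 0: 0.00894x* = 0.448, so x* = 50.1.
Substitute into dx/dt = 0: 0.65(1 - 50.1/182) = 0.0297y*.
The bracket is 0.725, giving y* = 0.471/0.0297 = 15.9.

x* ≈ 50.1, y* ≈ 15.9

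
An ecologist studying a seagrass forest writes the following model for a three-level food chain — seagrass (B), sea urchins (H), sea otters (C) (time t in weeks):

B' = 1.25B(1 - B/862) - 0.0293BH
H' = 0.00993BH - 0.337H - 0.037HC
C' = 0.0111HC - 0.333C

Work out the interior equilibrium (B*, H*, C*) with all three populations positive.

B* ≈ 256, H* ≈ 30, C* ≈ 59.6

From dC/dt = 0: 0.0111H* = 0.333, so H* = 30.
From dB/dt = 0: 1.25(1 - B*/862) = 0.0293·30, giving B* = 862·(1 - 0.703) = 256.
From dH/dt = 0: 0.00993·256 - 0.337 = 0.037C*, so C* = 2.2/0.037 = 59.6.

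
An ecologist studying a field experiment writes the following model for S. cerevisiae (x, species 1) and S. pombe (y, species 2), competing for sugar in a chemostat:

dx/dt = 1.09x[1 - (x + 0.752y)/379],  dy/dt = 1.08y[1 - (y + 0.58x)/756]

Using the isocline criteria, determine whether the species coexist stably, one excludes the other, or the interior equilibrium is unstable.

species 2 excludes species 1

Compare the nullcline intercepts: K1/α12 = 379/0.752 = 504 < K2 = 756; K2/α21 = 756/0.58 = 1300 > K1 = 379.
Since the inequalities point opposite ways, species 2 can invade but species 1 cannot.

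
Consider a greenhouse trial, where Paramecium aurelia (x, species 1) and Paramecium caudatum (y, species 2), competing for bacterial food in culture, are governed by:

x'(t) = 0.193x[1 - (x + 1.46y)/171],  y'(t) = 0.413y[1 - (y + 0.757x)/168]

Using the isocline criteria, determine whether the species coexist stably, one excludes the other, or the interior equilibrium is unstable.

Compare the nullcline intercepts: K1/α12 = 171/1.46 = 117 < K2 = 168; K2/α21 = 168/0.757 = 222 > K1 = 171.
Since the inequalities point opposite ways, species 2 can invade but species 1 cannot.

species 2 excludes species 1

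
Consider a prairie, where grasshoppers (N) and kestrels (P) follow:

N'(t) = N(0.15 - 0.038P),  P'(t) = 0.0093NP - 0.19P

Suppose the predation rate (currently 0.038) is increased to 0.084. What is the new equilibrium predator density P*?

At the interior fixed point, setting dN/dt = 0 with N > 0 fixes P* = (prey growth rate)/(NP coefficient) — independent of the other coefficients.
With the change, P* = 0.15/0.084 = 1.79; it falls from 3.95.

P* ≈ 1.79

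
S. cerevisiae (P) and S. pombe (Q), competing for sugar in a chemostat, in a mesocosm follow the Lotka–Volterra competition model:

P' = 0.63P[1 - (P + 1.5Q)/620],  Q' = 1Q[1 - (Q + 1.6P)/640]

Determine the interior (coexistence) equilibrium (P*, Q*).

Setting both brackets to zero gives the nullclines P + 1.5Q = 620 and 1.6P + Q = 640.
Substituting Q = 640 - 1.6P into the first: P(1 - 1.5·1.6) = 620 - 1.5·640.
So P* = -340/-1.4 = 243, and then Q* = 640 - 1.6·243 = 251.

P* ≈ 243, Q* ≈ 251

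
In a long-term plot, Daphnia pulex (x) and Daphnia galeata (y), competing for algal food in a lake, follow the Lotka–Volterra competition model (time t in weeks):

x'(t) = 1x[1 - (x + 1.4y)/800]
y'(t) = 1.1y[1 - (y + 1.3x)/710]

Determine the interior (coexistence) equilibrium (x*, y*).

x* ≈ 237, y* ≈ 402

Setting both brackets to zero gives the nullclines x + 1.4y = 800 and 1.3x + y = 710.
Substituting y = 710 - 1.3x into the first: x(1 - 1.4·1.3) = 800 - 1.4·710.
So x* = -194/-0.82 = 237, and then y* = 710 - 1.3·237 = 402.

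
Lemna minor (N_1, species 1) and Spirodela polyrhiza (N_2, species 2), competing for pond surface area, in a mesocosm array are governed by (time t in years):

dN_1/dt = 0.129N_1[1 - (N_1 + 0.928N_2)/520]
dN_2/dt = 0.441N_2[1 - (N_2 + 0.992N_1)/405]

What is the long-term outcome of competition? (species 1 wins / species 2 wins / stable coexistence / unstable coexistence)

Compare the nullcline intercepts: K1/α12 = 520/0.928 = 560 > K2 = 405; K2/α21 = 405/0.992 = 408 < K1 = 520.
Since the inequalities point opposite ways, species 1 can invade but species 2 cannot.

species 1 excludes species 2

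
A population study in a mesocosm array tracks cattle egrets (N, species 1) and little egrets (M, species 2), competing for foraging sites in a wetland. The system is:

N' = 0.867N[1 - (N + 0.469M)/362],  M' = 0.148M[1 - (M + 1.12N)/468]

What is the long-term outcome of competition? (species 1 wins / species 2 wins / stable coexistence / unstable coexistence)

Compare the nullcline intercepts: K1/α12 = 362/0.469 = 772 > K2 = 468; K2/α21 = 468/1.12 = 418 > K1 = 362.
Since both inequalities hold, each species can invade when rare, so the interior equilibrium is stable.

stable coexistence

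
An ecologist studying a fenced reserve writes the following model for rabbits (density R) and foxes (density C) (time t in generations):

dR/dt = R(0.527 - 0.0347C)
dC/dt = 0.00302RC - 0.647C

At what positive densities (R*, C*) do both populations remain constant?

R* ≈ 214, C* ≈ 15.2

Set dC/dt = 0 with C > 0: 0.00302R - 0.647 = 0, so R* = 0.647/0.00302 = 214.
Set dR/dt = 0 with R > 0: 0.527 - 0.0347C = 0, so C* = 0.527/0.0347 = 15.2.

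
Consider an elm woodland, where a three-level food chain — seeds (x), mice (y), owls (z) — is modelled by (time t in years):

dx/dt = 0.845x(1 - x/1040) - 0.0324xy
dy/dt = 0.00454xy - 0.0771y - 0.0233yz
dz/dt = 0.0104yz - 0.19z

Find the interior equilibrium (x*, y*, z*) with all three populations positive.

x* ≈ 311, y* ≈ 18.3, z* ≈ 57.4

From dz/dt = 0: 0.0104y* = 0.19, so y* = 18.3.
From dx/dt = 0: 0.845(1 - x*/1040) = 0.0324·18.3, giving x* = 1040·(1 - 0.701) = 311.
From dy/dt = 0: 0.00454·311 - 0.0771 = 0.0233z*, so z* = 1.34/0.0233 = 57.4.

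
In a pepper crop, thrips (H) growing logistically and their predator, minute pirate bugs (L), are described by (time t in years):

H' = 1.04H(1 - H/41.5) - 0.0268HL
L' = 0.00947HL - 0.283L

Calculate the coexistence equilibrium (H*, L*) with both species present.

H* ≈ 29.9, L* ≈ 10.9

From dL/dt = 0 with L > 0: 0.00947H* = 0.283, so H* = 29.9.
Substitute into dH/dt = 0: 1.04(1 - 29.9/41.5) = 0.0268L*.
The bracket is 0.28, giving L* = 0.291/0.0268 = 10.9.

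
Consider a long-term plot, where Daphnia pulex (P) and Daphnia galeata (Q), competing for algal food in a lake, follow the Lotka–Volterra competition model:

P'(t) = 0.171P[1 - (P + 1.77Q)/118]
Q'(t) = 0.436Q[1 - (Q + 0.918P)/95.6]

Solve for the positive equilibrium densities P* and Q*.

P* ≈ 82, Q* ≈ 20.4

Setting both brackets to zero gives the nullclines P + 1.77Q = 118 and 0.918P + Q = 95.6.
Substituting Q = 95.6 - 0.918P into the first: P(1 - 1.77·0.918) = 118 - 1.77·95.6.
So P* = -51.2/-0.625 = 82, and then Q* = 95.6 - 0.918·82 = 20.4.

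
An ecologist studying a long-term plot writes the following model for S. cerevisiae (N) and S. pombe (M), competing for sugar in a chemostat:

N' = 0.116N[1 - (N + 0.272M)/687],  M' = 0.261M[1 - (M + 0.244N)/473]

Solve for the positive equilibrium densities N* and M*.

N* ≈ 598, M* ≈ 327

Setting both brackets to zero gives the nullclines N + 0.272M = 687 and 0.244N + M = 473.
Substituting M = 473 - 0.244N into the first: N(1 - 0.272·0.244) = 687 - 0.272·473.
So N* = 558/0.934 = 598, and then M* = 473 - 0.244·598 = 327.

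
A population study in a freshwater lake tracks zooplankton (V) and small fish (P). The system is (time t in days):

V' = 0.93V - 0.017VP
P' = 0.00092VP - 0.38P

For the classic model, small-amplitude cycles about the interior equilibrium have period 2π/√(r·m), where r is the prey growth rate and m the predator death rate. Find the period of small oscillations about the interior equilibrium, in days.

Here r = 0.93 and m = 0.38, so r·m = 0.353.
ω = √0.353 = 0.594 per day, hence T = 2π/ω ≈ 10.6 days.

T ≈ 10.6 days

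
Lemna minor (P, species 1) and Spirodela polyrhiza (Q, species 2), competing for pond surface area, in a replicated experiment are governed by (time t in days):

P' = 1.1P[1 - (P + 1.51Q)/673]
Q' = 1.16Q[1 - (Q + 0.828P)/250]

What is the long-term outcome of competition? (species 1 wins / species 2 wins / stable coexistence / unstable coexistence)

Compare the nullcline intercepts: K1/α12 = 673/1.51 = 446 > K2 = 250; K2/α21 = 250/0.828 = 302 < K1 = 673.
Since the inequalities point opposite ways, species 1 can invade but species 2 cannot.

species 1 excludes species 2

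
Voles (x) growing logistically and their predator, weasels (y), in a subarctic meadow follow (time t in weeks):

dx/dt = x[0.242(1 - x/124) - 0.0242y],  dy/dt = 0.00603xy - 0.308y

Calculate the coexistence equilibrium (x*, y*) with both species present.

x* ≈ 51.1, y* ≈ 5.88

From dy/dt = 0 with y > 0: 0.00603x* = 0.308, so x* = 51.1.
Substitute into dx/dt = 0: 0.242(1 - 51.1/124) = 0.0242y*.
The bracket is 0.588, giving y* = 0.142/0.0242 = 5.88.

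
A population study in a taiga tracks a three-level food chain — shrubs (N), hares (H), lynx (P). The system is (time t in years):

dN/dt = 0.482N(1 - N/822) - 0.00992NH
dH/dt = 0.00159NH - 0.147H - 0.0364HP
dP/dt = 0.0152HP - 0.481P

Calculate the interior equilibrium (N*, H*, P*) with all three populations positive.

N* ≈ 287, H* ≈ 31.6, P* ≈ 8.48

From dP/dt = 0: 0.0152H* = 0.481, so H* = 31.6.
From dN/dt = 0: 0.482(1 - N*/822) = 0.00992·31.6, giving N* = 822·(1 - 0.651) = 287.
From dH/dt = 0: 0.00159·287 - 0.147 = 0.0364P*, so P* = 0.309/0.0364 = 8.48.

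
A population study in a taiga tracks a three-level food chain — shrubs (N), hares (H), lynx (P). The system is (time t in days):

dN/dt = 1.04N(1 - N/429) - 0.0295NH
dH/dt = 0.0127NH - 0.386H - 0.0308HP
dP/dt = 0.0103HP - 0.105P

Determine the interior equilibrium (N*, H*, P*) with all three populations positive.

N* ≈ 305, H* ≈ 10.2, P* ≈ 113

From dP/dt = 0: 0.0103H* = 0.105, so H* = 10.2.
From dN/dt = 0: 1.04(1 - N*/429) = 0.0295·10.2, giving N* = 429·(1 - 0.289) = 305.
From dH/dt = 0: 0.0127·305 - 0.386 = 0.0308P*, so P* = 3.49/0.0308 = 113.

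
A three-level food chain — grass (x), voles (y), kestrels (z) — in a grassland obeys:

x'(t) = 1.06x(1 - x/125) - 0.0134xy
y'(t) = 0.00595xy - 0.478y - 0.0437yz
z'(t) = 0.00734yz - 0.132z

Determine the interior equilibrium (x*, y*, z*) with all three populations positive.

From dz/dt = 0: 0.00734y* = 0.132, so y* = 18.
From dx/dt = 0: 1.06(1 - x*/125) = 0.0134·18, giving x* = 125·(1 - 0.227) = 96.6.
From dy/dt = 0: 0.00595·96.6 - 0.478 = 0.0437z*, so z* = 0.0967/0.0437 = 2.21.

x* ≈ 96.6, y* ≈ 18, z* ≈ 2.21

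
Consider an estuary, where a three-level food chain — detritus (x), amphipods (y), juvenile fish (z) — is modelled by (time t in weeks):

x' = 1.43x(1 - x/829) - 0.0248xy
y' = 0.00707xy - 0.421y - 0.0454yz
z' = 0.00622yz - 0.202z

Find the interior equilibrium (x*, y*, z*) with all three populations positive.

x* ≈ 362, y* ≈ 32.5, z* ≈ 47.1

From dz/dt = 0: 0.00622y* = 0.202, so y* = 32.5.
From dx/dt = 0: 1.43(1 - x*/829) = 0.0248·32.5, giving x* = 829·(1 - 0.563) = 362.
From dy/dt = 0: 0.00707·362 - 0.421 = 0.0454z*, so z* = 2.14/0.0454 = 47.1.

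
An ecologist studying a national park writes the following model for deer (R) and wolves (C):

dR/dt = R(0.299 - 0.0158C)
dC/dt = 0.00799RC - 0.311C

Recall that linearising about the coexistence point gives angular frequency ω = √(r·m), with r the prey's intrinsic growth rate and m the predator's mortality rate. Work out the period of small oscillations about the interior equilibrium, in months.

Here r = 0.299 and m = 0.311, so r·m = 0.093.
ω = √0.093 = 0.305 per month, hence T = 2π/ω ≈ 20.6 months.

T ≈ 20.6 months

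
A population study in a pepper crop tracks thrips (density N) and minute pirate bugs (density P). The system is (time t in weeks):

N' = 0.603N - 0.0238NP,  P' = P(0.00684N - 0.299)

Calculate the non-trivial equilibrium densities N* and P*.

N* ≈ 43.7, P* ≈ 25.3

Set dP/dt = 0 with P > 0: 0.00684N - 0.299 = 0, so N* = 0.299/0.00684 = 43.7.
Set dN/dt = 0 with N > 0: 0.603 - 0.0238P = 0, so P* = 0.603/0.0238 = 25.3.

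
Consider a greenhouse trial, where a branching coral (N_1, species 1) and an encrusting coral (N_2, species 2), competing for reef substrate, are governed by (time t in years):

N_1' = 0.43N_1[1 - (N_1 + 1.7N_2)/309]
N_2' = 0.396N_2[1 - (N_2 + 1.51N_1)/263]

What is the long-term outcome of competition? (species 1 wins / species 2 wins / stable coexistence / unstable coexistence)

unstable coexistence (outcome depends on initial conditions)

Compare the nullcline intercepts: K1/α12 = 309/1.7 = 182 < K2 = 263; K2/α21 = 263/1.51 = 174 < K1 = 309.
Since both are reversed, neither can invade when rare; the interior point is a saddle.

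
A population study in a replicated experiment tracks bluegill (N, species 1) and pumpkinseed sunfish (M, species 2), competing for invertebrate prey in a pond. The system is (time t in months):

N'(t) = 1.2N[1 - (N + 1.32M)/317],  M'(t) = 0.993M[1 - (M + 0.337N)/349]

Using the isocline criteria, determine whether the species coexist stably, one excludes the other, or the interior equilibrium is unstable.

species 2 excludes species 1

Compare the nullcline intercepts: K1/α12 = 317/1.32 = 240 < K2 = 349; K2/α21 = 349/0.337 = 1040 > K1 = 317.
Since the inequalities point opposite ways, species 2 can invade but species 1 cannot.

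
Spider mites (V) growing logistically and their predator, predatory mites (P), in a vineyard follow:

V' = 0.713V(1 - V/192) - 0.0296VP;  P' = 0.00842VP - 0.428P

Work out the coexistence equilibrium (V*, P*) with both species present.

From dP/dt = 0 with P > 0: 0.00842V* = 0.428, so V* = 50.8.
Substitute into dV/dt = 0: 0.713(1 - 50.8/192) = 0.0296P*.
The bracket is 0.735, giving P* = 0.524/0.0296 = 17.7.

V* ≈ 50.8, P* ≈ 17.7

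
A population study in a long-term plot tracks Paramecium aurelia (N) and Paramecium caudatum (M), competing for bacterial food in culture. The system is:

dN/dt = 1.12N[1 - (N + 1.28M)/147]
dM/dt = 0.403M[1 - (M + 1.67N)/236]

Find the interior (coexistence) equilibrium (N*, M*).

N* ≈ 136, M* ≈ 8.34

Setting both brackets to zero gives the nullclines N + 1.28M = 147 and 1.67N + M = 236.
Substituting M = 236 - 1.67N into the first: N(1 - 1.28·1.67) = 147 - 1.28·236.
So N* = -155/-1.14 = 136, and then M* = 236 - 1.67·136 = 8.34.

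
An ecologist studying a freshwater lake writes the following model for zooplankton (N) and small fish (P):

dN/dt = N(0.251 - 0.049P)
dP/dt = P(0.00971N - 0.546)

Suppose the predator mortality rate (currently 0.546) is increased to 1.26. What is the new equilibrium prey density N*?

N* ≈ 130

At the interior fixed point, setting dP/dt = 0 with P > 0 fixes N* = (predator death rate)/(NP coefficient) — independent of the other coefficients.
With the change, N* = 1.26/0.00971 = 130; it rises from 56.2.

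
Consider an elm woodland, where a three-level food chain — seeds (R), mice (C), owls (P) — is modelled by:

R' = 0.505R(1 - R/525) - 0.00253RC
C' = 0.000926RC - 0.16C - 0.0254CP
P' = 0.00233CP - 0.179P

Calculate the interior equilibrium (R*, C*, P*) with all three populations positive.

From dP/dt = 0: 0.00233C* = 0.179, so C* = 76.8.
From dR/dt = 0: 0.505(1 - R*/525) = 0.00253·76.8, giving R* = 525·(1 - 0.385) = 323.
From dC/dt = 0: 0.000926·323 - 0.16 = 0.0254P*, so P* = 0.139/0.0254 = 5.47.

R* ≈ 323, C* ≈ 76.8, P* ≈ 5.47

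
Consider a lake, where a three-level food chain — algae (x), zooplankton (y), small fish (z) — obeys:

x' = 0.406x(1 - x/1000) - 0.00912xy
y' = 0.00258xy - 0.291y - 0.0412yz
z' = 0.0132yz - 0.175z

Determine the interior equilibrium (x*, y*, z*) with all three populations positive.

x* ≈ 702, y* ≈ 13.3, z* ≈ 36.9

From dz/dt = 0: 0.0132y* = 0.175, so y* = 13.3.
From dx/dt = 0: 0.406(1 - x*/1000) = 0.00912·13.3, giving x* = 1000·(1 - 0.298) = 702.
From dy/dt = 0: 0.00258·702 - 0.291 = 0.0412z*, so z* = 1.52/0.0412 = 36.9.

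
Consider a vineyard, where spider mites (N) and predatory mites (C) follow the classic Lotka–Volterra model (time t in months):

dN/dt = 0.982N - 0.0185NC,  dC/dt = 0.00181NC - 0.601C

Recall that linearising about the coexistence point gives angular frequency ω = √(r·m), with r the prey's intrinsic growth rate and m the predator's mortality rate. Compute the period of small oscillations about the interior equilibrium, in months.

Here r = 0.982 and m = 0.601, so r·m = 0.59.
ω = √0.59 = 0.768 per month, hence T = 2π/ω ≈ 8.18 months.

T ≈ 8.18 months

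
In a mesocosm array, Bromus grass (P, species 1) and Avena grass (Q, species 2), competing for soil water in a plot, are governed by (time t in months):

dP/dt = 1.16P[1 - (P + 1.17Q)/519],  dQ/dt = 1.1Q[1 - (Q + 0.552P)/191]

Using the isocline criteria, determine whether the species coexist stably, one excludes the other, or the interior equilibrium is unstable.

species 1 excludes species 2

Compare the nullcline intercepts: K1/α12 = 519/1.17 = 444 > K2 = 191; K2/α21 = 191/0.552 = 346 < K1 = 519.
Since the inequalities point opposite ways, species 1 can invade but species 2 cannot.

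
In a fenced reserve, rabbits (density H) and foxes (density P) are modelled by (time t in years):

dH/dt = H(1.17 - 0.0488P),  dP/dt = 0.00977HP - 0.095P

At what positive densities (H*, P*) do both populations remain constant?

Set dP/dt = 0 with P > 0: 0.00977H - 0.095 = 0, so H* = 0.095/0.00977 = 9.72.
Set dH/dt = 0 with H > 0: 1.17 - 0.0488P = 0, so P* = 1.17/0.0488 = 24.

H* ≈ 9.72, P* ≈ 24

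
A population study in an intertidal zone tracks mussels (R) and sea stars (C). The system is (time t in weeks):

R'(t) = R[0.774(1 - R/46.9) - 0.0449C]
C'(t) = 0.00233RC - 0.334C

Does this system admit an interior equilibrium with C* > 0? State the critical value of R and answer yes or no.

The predator equation gives dC/dt > 0 only when R > 0.334/0.00233 = 143.
Without the predator, R → K = 46.9. Since 46.9 < 143, the predator cannot invade.

Threshold R = 143; K < 143, so no, the predator goes extinct.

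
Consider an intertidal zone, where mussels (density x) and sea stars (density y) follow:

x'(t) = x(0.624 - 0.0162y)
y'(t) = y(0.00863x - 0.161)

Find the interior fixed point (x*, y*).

x* ≈ 18.7, y* ≈ 38.5

Set dy/dt = 0 with y > 0: 0.00863x - 0.161 = 0, so x* = 0.161/0.00863 = 18.7.
Set dx/dt = 0 with x > 0: 0.624 - 0.0162y = 0, so y* = 0.624/0.0162 = 38.5.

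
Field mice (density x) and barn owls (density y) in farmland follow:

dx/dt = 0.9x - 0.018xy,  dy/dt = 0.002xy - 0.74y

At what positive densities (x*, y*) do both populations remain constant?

x* ≈ 370, y* ≈ 50

Set dy/dt = 0 with y > 0: 0.002x - 0.74 = 0, so x* = 0.74/0.002 = 370.
Set dx/dt = 0 with x > 0: 0.9 - 0.018y = 0, so y* = 0.9/0.018 = 50.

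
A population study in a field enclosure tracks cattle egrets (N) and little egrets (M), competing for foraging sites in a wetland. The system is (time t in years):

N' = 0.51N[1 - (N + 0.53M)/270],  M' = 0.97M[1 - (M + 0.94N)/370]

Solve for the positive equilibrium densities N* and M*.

Setting both brackets to zero gives the nullclines N + 0.53M = 270 and 0.94N + M = 370.
Substituting M = 370 - 0.94N into the first: N(1 - 0.53·0.94) = 270 - 0.53·370.
So N* = 73.9/0.502 = 147, and then M* = 370 - 0.94·147 = 232.

N* ≈ 147, M* ≈ 232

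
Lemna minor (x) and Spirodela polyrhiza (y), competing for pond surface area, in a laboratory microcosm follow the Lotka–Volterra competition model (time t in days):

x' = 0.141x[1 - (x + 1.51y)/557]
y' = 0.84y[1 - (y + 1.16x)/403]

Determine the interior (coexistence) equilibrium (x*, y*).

x* ≈ 68.6, y* ≈ 323

Setting both brackets to zero gives the nullclines x + 1.51y = 557 and 1.16x + y = 403.
Substituting y = 403 - 1.16x into the first: x(1 - 1.51·1.16) = 557 - 1.51·403.
So x* = -51.5/-0.752 = 68.6, and then y* = 403 - 1.16·68.6 = 323.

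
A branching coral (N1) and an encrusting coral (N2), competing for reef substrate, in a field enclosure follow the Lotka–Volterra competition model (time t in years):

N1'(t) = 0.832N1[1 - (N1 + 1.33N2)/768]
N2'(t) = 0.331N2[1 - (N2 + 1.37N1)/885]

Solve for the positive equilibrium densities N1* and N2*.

Setting both brackets to zero gives the nullclines N1 + 1.33N2 = 768 and 1.37N1 + N2 = 885.
Substituting N2 = 885 - 1.37N1 into the first: N1(1 - 1.33·1.37) = 768 - 1.33·885.
So N1* = -409/-0.822 = 498, and then N2* = 885 - 1.37·498 = 203.

N1* ≈ 498, N2* ≈ 203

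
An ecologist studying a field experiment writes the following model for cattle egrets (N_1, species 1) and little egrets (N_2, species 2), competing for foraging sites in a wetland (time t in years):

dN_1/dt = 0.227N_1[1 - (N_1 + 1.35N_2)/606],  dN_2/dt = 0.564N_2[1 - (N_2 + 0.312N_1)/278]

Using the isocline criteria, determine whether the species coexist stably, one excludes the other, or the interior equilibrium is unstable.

Compare the nullcline intercepts: K1/α12 = 606/1.35 = 449 > K2 = 278; K2/α21 = 278/0.312 = 891 > K1 = 606.
Since both inequalities hold, each species can invade when rare, so the interior equilibrium is stable.

stable coexistence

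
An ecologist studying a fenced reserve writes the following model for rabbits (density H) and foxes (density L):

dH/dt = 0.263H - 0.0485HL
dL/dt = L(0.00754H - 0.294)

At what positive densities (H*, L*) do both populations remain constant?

Set dL/dt = 0 with L > 0: 0.00754H - 0.294 = 0, so H* = 0.294/0.00754 = 39.
Set dH/dt = 0 with H > 0: 0.263 - 0.0485L = 0, so L* = 0.263/0.0485 = 5.42.

H* ≈ 39, L* ≈ 5.42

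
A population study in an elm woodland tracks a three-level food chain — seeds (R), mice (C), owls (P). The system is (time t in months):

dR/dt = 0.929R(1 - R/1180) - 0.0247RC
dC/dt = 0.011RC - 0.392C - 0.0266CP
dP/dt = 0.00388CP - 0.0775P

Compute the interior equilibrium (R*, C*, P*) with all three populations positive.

From dP/dt = 0: 0.00388C* = 0.0775, so C* = 20.
From dR/dt = 0: 0.929(1 - R*/1180) = 0.0247·20, giving R* = 1180·(1 - 0.531) = 553.
From dC/dt = 0: 0.011·553 - 0.392 = 0.0266P*, so P* = 5.69/0.0266 = 214.

R* ≈ 553, C* ≈ 20, P* ≈ 214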